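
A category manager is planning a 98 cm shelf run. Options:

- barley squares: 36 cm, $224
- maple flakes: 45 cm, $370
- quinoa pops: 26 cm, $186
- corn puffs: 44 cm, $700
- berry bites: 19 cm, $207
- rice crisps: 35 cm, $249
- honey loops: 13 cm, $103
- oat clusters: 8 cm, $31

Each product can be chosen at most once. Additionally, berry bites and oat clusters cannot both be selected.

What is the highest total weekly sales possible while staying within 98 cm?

Taking corn puffs + berry bites + rice crisps: 98 cm used, 1156 in weekly sales.
Next best is maple flakes + corn puffs + oat clusters at 1101 (97 cm) — short by 55.

1156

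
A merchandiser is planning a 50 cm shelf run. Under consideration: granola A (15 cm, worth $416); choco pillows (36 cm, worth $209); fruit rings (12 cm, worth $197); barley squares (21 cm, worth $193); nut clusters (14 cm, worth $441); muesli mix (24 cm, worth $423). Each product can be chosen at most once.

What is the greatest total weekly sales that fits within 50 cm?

A density-first pass picks granola A + fruit rings + nut clusters — 1054 at 41 cm.
Replace granola A with muesli mix: the trade gains 7 net, giving 1061 at 50 cm.
Next best is granola A + fruit rings + nut clusters at 1054 (41 cm) — short by 7.

1061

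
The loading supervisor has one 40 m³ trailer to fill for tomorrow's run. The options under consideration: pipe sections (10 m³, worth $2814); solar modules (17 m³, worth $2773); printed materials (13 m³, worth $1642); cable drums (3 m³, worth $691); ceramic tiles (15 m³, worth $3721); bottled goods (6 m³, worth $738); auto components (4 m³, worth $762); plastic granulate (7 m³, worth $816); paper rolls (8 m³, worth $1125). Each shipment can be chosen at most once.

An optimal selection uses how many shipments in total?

5

Optimal total is 9113.
pipe sections + cable drums + ceramic tiles + auto components + paper rolls hits 9113 at 40 m³.
All optima have 5 shipments.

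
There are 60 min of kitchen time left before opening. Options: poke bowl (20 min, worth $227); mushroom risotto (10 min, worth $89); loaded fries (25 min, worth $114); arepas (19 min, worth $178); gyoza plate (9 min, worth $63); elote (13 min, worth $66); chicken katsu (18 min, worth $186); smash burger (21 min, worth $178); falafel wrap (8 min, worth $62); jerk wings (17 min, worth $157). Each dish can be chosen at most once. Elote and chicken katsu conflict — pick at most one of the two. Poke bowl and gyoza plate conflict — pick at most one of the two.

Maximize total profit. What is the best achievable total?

By profit per min: poke bowl 11.35, chicken katsu 10.33, arepas 9.37 lead.
Poke bowl + arepas + chicken katsu uses 57 of the 60 min and totals 591.
That's the maximum — no feasible swap from here does better than 591.

591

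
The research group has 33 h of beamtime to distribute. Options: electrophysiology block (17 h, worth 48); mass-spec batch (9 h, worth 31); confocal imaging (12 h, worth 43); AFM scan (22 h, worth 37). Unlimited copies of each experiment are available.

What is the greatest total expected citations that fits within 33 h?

117

Ranking by ratio (expected citations/h): confocal imaging 3.58, mass-spec batch 3.44, electrophysiology block 2.82, AFM scan 1.68.
Best packing: mass-spec batch + 2×confocal imaging — 33 h, 117 total.
Nothing else within 33 h beats 117.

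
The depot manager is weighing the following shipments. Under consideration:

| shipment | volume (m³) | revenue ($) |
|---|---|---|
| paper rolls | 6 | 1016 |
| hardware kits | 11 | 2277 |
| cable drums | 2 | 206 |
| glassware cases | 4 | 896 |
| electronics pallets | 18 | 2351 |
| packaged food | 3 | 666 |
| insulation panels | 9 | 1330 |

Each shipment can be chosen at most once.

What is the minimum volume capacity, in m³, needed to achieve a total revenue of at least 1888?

10

Minimise m³ subject to total revenue ≥ 1888.
paper rolls + glassware cases reaches 1912 using 10 m³.
No combination under 10 m³ hits 1888.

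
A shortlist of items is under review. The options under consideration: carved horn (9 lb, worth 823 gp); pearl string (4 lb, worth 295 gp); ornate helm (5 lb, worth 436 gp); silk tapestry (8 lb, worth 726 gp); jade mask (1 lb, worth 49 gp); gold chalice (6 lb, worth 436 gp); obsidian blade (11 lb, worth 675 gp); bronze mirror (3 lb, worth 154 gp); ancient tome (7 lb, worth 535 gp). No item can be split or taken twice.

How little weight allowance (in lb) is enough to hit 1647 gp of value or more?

20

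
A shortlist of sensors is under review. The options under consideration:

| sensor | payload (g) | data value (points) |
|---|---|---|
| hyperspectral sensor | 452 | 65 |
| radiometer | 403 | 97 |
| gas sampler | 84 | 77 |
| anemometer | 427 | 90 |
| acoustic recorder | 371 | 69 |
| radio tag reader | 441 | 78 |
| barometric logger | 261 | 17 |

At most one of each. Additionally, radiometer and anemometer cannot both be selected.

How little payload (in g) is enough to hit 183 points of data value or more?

748

Need the lightest bundle worth ≥ 183.
radiometer + gas sampler + barometric logger: 191 data value at 748 g.
No combination under 748 g hits 183.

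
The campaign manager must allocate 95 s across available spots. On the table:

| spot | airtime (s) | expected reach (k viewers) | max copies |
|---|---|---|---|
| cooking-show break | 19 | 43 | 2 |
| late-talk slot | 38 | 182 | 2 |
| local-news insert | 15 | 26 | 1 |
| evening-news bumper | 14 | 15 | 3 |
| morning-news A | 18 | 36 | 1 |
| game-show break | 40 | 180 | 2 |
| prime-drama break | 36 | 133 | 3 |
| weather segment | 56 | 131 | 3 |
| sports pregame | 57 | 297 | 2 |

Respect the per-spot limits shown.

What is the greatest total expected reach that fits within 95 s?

Density check — sports pregame 5.21, late-talk slot 4.79, game-show break 4.50, prime-drama break 3.69 are the best per s.
The ratio ordering already packs tightly: late-talk slot + sports pregame, 95 s, 479.
That's the maximum — no swap from here does better than 479.

479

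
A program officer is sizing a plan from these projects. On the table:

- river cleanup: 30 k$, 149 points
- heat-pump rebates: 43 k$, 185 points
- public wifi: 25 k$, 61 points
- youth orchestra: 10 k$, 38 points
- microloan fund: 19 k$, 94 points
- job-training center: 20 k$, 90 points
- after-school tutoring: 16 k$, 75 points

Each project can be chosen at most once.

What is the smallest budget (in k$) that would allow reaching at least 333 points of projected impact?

69

Minimise k$ subject to total projected impact ≥ 333.
river cleanup + microloan fund + job-training center reaches 333 using 69 k$.
Any bundle with less than 69 k$ falls short of 333.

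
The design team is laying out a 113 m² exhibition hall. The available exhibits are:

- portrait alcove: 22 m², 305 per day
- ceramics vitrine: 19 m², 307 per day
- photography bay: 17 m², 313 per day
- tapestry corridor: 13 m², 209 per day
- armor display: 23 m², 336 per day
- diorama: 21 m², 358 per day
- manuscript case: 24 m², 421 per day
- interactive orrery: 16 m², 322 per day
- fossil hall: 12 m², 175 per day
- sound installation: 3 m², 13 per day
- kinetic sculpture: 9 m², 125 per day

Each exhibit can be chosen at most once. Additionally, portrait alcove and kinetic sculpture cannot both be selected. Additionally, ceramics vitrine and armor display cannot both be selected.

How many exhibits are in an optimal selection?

7

Best achievable expected visitors is 1943.
ceramics vitrine + photography bay + tapestry corridor + diorama + manuscript case + interactive orrery + sound installation hits 1943 at 113 m².
Any selection reaching 1943 contains exactly 7 exhibits.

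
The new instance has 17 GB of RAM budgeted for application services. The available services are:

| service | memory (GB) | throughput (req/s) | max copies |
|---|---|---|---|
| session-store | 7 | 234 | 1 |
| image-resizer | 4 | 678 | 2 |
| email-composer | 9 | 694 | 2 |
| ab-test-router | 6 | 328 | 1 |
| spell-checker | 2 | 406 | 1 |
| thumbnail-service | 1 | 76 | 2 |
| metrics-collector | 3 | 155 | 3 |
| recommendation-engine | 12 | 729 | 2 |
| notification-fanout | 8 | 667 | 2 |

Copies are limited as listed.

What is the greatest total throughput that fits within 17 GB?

2166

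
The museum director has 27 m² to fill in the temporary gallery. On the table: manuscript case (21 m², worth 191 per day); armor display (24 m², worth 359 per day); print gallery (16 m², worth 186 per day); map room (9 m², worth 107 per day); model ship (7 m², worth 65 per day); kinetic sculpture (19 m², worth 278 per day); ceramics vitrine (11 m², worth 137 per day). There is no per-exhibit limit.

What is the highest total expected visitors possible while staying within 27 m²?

359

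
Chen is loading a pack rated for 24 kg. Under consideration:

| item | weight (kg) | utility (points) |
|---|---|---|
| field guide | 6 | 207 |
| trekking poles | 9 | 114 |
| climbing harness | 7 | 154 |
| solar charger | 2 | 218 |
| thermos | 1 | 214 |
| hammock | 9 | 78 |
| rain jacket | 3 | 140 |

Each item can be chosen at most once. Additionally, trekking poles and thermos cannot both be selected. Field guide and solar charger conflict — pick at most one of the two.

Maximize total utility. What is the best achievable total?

804

Ranking by ratio (utility/kg): thermos 214.00, solar charger 109.00, rain jacket 46.67.
Taking climbing harness + solar charger + thermos + hammock + rain jacket: 22 kg used, 804 in utility.
Next best is climbing harness + solar charger + thermos + rain jacket at 726 (13 kg) — short by 78.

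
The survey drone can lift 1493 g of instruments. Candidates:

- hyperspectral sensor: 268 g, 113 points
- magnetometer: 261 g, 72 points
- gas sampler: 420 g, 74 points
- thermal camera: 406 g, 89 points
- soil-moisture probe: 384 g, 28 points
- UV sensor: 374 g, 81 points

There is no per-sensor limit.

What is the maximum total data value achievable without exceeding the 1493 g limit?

The ratio ordering already packs tightly: 5×hyperspectral sensor, 1340 g, 565.
Every other selection either busts 1493 g or fails to beat 565.

565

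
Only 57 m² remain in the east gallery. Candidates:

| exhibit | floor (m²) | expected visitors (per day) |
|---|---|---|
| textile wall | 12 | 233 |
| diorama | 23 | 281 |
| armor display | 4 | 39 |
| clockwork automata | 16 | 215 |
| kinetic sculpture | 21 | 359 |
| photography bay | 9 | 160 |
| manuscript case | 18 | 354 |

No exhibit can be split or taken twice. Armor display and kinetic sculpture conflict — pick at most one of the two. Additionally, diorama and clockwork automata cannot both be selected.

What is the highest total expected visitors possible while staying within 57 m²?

962

By expected visitors per m²: manuscript case 19.67, textile wall 19.42, photography bay 17.78 lead.
Taking textile wall + clockwork automata + photography bay + manuscript case: 55 m² used, 962 in expected visitors.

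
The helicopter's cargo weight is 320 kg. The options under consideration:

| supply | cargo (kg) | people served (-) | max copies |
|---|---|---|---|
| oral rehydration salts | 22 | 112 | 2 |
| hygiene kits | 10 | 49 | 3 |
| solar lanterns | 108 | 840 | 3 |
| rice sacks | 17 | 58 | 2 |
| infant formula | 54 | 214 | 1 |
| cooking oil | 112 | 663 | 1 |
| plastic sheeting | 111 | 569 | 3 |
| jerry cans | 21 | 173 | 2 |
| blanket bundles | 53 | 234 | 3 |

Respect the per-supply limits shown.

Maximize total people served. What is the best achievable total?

2308

Greedy by ratio would take 2×oral rehydration salts + hygiene kits + 2×solar lanterns + 2×jerry cans: 312 kg used, total 2299.
The 10 kg tied up in hygiene kits is better spent on rice sacks — total rises to 2308 (319 kg).
Every other selection either busts 320 kg or exceeds an availability limit or fails to beat 2308.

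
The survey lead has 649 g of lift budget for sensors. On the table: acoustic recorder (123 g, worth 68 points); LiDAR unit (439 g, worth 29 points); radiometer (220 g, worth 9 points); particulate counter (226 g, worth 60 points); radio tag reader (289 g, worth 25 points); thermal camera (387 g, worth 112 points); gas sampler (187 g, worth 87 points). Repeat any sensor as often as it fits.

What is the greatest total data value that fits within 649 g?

340

The ratio ordering already packs tightly: 5×acoustic recorder, 615 g, 340.
Nothing else within 649 g beats 340.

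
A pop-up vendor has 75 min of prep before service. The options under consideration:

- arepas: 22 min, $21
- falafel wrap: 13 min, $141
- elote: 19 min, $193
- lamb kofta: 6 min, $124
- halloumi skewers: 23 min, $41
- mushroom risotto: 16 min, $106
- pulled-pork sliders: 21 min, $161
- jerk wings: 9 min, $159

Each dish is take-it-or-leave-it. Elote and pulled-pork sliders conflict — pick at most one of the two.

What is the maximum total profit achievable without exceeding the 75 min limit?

Best packing: falafel wrap + elote + lamb kofta + mushroom risotto + jerk wings — 63 min, 723 total.
An exhaustive check of the 256 subsets confirms 723.

723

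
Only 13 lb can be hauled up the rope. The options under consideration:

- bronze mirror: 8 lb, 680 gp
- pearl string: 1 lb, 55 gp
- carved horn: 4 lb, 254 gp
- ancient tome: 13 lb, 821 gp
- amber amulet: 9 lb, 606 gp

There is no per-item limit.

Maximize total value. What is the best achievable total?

989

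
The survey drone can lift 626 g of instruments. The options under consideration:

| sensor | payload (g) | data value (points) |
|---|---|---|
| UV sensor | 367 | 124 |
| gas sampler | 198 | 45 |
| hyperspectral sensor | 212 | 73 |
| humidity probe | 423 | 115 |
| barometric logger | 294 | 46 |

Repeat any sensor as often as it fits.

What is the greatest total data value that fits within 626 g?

197

By data value per g: hyperspectral sensor 0.34, UV sensor 0.34, humidity probe 0.27, gas sampler 0.23 lead.
Greedy by ratio would take gas sampler + 2×hyperspectral sensor: 622 g used, total 191.
The 410 g tied up in gas sampler and hyperspectral sensor is better spent on UV sensor — total rises to 197 (579 g).
That's the maximum — no swap from here does better than 197.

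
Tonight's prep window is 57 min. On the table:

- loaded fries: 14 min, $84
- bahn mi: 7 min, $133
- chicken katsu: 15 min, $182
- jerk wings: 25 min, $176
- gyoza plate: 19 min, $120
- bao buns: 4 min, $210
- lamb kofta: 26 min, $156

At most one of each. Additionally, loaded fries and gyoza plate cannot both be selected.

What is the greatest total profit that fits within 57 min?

The ratio ordering already packs tightly: bahn mi + chicken katsu + jerk wings + bao buns, 51 min, 701.

701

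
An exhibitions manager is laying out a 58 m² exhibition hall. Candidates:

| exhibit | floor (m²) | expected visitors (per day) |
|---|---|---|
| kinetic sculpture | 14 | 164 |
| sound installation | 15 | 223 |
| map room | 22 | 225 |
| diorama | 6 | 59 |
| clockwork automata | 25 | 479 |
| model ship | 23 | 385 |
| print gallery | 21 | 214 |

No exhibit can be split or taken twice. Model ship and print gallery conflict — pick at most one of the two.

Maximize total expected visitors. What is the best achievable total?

923

Taking diorama + clockwork automata + model ship: 54 m² used, 923 in expected visitors.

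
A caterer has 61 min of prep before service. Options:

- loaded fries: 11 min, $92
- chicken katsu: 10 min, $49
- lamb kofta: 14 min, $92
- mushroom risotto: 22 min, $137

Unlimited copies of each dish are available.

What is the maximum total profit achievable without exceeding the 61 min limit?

460

5×loaded fries uses 55 of the 61 min and totals 460.
The spare 6 min is too small for any remaining dish, and no exchange beats 460.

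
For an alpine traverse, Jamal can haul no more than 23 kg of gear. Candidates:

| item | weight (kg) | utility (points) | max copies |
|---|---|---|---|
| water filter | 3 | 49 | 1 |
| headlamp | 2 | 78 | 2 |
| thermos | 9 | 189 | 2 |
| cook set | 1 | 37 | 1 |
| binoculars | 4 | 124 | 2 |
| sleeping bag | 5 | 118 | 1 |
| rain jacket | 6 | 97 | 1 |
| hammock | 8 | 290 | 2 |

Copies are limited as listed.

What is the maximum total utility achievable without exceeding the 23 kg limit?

819

By utility per kg: headlamp 39.00, cook set 37.00, hammock 36.25 lead.
The ratio heuristic lands on 2×headlamp + cook set + 2×hammock (773) but leaves 2 kg idle.
Dropping headlamp frees 2 kg; slotting in binoculars (4 kg) lifts the total to 819 at 23 kg.
Nothing else within 23 kg beats 819.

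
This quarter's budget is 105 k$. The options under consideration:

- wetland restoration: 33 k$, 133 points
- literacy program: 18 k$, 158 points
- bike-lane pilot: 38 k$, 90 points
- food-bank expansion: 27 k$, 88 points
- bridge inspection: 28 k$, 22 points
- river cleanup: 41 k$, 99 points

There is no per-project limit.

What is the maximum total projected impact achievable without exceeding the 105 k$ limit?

790

By projected impact per k$: literacy program 8.78, wetland restoration 4.03, food-bank expansion 3.26, river cleanup 2.41 lead.
Taking 5×literacy program: 90 k$ used, 790 in projected impact.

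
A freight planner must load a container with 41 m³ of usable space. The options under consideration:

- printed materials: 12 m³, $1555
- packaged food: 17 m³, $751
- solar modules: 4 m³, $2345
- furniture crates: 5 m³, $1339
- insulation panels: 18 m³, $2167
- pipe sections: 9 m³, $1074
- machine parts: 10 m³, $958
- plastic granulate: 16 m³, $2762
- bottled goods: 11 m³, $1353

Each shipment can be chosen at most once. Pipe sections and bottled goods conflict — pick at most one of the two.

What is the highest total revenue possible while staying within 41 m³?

8001

Ranking by ratio (revenue/m³): solar modules 586.25, furniture crates 267.80, plastic granulate 172.62.
Best packing: printed materials + solar modules + furniture crates + plastic granulate — 37 m³, 8001 total.
Every other selection either busts 41 m³ or breaks a pairing rule or fails to beat 8001.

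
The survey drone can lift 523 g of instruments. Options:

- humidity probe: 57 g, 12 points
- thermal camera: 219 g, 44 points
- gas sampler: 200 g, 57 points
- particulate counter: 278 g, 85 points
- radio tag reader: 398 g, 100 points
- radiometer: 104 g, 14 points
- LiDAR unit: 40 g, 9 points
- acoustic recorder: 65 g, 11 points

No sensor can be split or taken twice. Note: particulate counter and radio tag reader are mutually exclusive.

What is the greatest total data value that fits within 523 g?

151

Gas sampler + particulate counter + LiDAR unit uses 518 of the 523 g and totals 151.
The closest alternative, gas sampler + particulate counter, reaches only 142.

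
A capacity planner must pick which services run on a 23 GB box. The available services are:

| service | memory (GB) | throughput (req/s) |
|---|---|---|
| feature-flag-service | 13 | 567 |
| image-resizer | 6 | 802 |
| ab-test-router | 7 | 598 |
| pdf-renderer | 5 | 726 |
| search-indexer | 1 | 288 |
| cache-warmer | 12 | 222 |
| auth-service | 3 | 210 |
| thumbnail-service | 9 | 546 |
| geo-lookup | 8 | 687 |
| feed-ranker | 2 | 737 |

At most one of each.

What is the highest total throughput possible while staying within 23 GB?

3240

Taking image-resizer + pdf-renderer + search-indexer + geo-lookup + feed-ranker: 22 GB used, 3240 in throughput.
That's the maximum — no swap from here does better than 3240.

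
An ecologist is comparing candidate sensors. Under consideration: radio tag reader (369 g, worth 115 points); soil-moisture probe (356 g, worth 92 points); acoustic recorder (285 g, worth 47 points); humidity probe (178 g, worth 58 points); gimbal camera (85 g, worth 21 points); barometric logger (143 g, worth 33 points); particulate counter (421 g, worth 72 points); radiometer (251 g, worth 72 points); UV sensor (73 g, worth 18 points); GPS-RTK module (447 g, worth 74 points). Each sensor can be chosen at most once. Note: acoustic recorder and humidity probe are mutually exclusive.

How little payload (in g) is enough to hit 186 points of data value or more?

Need the lightest bundle worth ≥ 186.
Taking radio tag reader + radiometer gives 187 (≥ 186) for 620 g.
No combination under 620 g hits 186.

620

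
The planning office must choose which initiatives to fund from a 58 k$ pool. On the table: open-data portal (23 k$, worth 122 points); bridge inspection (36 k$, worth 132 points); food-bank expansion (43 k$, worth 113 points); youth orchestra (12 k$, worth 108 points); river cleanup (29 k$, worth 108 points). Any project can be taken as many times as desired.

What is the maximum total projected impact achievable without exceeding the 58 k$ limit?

432

Ranking by ratio (projected impact/k$): youth orchestra 9.00, open-data portal 5.30, river cleanup 3.72, bridge inspection 3.67.
The ratio ordering already packs tightly: 4×youth orchestra, 48 k$, 432.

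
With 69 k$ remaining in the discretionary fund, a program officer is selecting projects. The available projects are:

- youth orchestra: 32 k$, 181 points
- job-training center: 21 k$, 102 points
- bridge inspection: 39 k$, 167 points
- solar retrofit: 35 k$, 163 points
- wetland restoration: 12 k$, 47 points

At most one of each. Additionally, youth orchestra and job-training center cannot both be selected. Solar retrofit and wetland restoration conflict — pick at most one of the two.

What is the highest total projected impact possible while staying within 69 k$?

344

Taking youth orchestra + solar retrofit: 67 k$ used, 344 in projected impact.
Runner-up job-training center + bridge inspection tops out at 269.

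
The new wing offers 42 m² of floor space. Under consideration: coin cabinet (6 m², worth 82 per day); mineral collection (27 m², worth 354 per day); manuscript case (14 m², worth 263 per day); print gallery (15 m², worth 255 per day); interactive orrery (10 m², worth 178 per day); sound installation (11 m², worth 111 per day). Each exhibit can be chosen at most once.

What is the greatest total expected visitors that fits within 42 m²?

Manuscript case + print gallery + interactive orrery uses 39 of the 42 m² and totals 696.

696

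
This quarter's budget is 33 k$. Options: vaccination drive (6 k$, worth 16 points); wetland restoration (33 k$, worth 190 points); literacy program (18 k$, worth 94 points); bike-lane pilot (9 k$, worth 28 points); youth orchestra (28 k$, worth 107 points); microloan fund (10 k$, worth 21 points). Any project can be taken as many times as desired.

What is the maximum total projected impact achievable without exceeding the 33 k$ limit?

By projected impact per k$: wetland restoration 5.76, literacy program 5.22, youth orchestra 3.82, bike-lane pilot 3.11 lead.
Taking wetland restoration: 33 k$ used, 190 in projected impact.
That's the maximum — no swap from here does better than 190.

190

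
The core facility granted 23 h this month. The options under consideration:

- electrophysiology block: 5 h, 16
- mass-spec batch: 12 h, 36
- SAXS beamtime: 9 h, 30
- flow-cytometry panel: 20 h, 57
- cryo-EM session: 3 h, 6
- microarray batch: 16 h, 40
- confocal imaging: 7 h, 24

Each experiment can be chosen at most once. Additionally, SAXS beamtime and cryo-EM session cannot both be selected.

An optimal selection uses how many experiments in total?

The maximum expected citations within 23 h is 70.
electrophysiology block + SAXS beamtime + confocal imaging hits 70 at 21 h.
Every optimal selection uses 3 experiments.

3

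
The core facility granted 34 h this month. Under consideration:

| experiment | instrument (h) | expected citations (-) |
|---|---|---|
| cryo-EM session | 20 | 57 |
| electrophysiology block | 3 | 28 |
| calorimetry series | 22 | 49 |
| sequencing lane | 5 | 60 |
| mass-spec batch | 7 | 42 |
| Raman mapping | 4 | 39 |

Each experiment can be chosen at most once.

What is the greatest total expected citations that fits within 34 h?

184

Density check — sequencing lane 12.00, Raman mapping 9.75, electrophysiology block 9.33 are the best per h.
Taking the top-ratio experiments first gives electrophysiology block + sequencing lane + mass-spec batch + Raman mapping for 169 (19 h).
Replace mass-spec batch with cryo-EM session: the trade gains 15 net, giving 184 at 32 h.
Runner-up electrophysiology block + calorimetry series + sequencing lane + Raman mapping tops out at 176.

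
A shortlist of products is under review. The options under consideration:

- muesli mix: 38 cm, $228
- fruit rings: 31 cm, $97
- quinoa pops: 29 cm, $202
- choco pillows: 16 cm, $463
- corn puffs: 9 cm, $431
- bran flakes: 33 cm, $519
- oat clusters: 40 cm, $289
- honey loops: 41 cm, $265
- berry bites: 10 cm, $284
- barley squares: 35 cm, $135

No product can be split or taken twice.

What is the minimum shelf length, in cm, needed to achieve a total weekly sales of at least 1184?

Minimise cm subject to total weekly sales ≥ 1184.
Taking corn puffs + bran flakes + berry bites gives 1234 (≥ 1184) for 52 cm.
Any bundle with less than 52 cm falls short of 1184.

52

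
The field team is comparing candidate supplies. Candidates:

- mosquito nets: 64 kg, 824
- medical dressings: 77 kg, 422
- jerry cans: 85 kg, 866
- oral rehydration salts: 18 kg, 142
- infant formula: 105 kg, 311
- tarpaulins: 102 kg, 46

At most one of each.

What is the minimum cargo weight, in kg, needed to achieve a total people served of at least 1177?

141

Minimise kg subject to total people served ≥ 1177.
mosquito nets + medical dressings reaches 1246 using 141 kg.
Any bundle with less than 141 kg falls short of 1177.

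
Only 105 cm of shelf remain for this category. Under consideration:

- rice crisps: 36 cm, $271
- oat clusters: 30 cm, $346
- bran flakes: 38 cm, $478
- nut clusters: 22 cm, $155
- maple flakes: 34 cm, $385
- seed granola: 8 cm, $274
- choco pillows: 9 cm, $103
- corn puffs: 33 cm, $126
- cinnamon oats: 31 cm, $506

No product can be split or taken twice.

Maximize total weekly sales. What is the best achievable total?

Filling by ratio: bran flakes + seed granola + choco pillows + cinnamon oats for 1361, with 19 cm left unused.
The 47 cm tied up in bran flakes and choco pillows is better spent on oat clusters + maple flakes — total rises to 1511 (103 cm).
The closest alternative, nut clusters + maple flakes + seed granola + choco pillows + cinnamon oats, reaches only 1423.

1511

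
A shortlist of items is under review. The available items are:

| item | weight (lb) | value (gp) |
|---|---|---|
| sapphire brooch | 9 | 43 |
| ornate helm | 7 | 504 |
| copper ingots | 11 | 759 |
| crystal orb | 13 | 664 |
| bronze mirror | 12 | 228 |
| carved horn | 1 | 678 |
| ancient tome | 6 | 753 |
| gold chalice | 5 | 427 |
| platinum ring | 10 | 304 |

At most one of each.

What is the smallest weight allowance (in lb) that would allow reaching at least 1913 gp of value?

14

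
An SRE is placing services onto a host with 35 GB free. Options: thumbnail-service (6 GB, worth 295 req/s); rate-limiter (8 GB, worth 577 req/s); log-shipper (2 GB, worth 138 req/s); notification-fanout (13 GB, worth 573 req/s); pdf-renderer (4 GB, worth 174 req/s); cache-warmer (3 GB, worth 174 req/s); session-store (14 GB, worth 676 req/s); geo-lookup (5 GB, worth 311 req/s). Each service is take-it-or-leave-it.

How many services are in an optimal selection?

5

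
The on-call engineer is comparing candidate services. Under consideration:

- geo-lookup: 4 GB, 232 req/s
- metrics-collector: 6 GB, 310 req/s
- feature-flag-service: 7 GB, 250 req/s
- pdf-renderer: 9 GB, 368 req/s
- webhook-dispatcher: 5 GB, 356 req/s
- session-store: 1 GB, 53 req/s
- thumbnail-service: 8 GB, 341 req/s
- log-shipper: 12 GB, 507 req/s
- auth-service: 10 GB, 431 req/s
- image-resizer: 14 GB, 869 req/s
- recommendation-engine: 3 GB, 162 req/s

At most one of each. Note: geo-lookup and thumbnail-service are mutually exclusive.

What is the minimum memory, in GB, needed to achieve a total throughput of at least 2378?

43

Minimise GB subject to total throughput ≥ 2378.
geo-lookup + metrics-collector + webhook-dispatcher + session-store + auth-service + image-resizer + recommendation-engine: 2413 throughput at 43 GB.
Below 43 GB the best achievable stays under 2378.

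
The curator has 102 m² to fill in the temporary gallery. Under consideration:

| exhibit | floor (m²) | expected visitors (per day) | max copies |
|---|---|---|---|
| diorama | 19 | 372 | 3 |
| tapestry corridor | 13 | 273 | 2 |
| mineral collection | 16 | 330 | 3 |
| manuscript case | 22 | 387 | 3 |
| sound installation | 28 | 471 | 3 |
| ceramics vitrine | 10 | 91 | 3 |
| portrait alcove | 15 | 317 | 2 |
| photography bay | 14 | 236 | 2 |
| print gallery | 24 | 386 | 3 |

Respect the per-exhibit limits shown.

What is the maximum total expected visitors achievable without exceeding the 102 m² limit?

Density check — portrait alcove 21.13, tapestry corridor 21.00, mineral collection 20.62 are the best per m².
The ratio ordering already packs tightly: 2×tapestry corridor + 2×mineral collection + 2×portrait alcove + photography bay, 102 m², 2076.
No other feasible combination exceeds 2076.

2076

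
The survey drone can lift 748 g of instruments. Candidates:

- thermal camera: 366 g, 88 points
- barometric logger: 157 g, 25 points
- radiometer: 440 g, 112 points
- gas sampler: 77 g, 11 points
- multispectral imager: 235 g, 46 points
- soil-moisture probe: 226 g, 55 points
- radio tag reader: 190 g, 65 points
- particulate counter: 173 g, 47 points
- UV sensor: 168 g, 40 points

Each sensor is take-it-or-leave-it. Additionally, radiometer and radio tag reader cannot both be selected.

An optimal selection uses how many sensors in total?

Optimal total is 200.
One optimal bundle: thermal camera + radio tag reader + particulate counter (729 g).
Any selection reaching 200 contains exactly 3 sensors.

3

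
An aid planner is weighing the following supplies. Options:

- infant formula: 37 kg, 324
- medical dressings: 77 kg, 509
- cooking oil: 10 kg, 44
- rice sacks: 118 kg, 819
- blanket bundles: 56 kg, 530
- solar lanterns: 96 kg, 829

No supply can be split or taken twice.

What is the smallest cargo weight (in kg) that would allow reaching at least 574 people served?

66

Look for the lowest-cargo combination reaching 574.
cooking oil + blanket bundles: 574 people served at 66 kg.
Any bundle with less than 66 kg falls short of 574.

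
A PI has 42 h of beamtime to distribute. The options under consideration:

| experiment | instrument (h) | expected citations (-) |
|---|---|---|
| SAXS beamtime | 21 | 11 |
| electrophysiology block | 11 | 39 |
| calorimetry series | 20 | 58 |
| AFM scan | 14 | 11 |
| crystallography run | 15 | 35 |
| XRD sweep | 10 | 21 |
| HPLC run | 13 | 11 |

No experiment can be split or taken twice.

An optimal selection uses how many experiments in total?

3

Best achievable expected citations is 118.
For example electrophysiology block + calorimetry series + XRD sweep achieves it, using 41 h.
Every optimal selection uses 3 experiments.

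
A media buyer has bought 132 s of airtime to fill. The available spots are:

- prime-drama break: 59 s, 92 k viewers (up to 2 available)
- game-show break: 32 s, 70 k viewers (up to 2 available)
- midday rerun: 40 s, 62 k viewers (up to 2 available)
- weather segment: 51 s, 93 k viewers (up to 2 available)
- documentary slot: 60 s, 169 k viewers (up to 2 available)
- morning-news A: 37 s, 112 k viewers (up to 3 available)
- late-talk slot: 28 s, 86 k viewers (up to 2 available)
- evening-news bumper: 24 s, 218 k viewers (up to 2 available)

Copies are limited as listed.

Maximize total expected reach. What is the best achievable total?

660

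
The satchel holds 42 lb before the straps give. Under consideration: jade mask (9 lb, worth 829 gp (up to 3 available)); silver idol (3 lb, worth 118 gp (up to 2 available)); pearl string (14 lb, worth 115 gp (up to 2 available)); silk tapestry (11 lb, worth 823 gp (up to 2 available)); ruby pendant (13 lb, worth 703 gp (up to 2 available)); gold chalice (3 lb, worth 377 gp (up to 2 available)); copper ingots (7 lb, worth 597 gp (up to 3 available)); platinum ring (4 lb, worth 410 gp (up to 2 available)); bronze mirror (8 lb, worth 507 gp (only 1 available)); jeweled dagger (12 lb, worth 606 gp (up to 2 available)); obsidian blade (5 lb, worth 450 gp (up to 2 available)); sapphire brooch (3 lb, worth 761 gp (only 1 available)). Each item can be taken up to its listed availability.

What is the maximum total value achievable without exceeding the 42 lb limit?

4590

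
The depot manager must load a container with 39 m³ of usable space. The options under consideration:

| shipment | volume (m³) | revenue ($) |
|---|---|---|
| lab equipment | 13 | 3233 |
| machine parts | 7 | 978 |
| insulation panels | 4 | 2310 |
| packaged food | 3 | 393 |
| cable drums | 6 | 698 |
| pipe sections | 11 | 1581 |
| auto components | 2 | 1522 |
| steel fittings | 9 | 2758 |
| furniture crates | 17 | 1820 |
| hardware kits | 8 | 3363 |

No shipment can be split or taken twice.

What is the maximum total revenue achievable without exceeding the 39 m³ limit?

Lab equipment + insulation panels + packaged food + auto components + steel fittings + hardware kits uses 39 of the 39 m³ and totals 13579.

13579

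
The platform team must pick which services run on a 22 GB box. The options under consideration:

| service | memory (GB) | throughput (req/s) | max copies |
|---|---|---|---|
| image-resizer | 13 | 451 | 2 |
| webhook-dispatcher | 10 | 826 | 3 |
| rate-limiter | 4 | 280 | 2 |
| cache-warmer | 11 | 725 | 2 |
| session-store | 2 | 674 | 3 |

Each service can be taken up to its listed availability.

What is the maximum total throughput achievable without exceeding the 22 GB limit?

Webhook-dispatcher + rate-limiter + 3×session-store uses 20 of the 22 GB and totals 3128.
Every other selection either busts 22 GB or exceeds an availability limit or fails to beat 3128.

3128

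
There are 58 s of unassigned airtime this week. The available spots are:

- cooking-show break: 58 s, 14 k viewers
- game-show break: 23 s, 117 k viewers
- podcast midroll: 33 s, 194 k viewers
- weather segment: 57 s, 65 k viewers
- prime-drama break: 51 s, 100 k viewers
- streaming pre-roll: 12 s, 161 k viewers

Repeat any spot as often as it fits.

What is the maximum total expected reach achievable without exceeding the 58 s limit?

644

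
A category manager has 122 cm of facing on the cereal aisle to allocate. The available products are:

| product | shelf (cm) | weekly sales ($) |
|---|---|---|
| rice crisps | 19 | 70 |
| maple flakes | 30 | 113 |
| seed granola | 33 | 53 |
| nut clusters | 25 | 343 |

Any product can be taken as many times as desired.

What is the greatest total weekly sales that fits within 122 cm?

1442

Taking rice crisps + 4×nut clusters: 119 cm used, 1442 in weekly sales.
No other feasible combination exceeds 1442.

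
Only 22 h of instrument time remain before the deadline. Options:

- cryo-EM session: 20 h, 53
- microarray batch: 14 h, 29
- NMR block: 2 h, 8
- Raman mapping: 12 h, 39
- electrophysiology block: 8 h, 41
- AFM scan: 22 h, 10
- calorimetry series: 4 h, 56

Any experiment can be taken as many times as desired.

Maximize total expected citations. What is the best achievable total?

NMR block + 5×calorimetry series uses 22 of the 22 h and totals 288.
No other feasible combination exceeds 288.

288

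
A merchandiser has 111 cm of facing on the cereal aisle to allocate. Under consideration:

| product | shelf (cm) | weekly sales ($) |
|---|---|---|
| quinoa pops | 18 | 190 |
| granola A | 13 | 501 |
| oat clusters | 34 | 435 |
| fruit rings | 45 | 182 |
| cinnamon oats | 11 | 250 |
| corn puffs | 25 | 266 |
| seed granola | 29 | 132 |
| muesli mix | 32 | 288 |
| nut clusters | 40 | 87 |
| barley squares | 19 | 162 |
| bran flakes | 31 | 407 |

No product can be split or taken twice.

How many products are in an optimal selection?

5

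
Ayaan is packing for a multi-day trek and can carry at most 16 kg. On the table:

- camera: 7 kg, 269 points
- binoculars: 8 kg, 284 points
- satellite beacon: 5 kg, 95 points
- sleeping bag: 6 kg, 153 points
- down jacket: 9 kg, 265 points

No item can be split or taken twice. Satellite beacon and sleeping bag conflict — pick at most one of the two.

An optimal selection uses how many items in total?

2

Optimal total is 553.
One optimal bundle: camera + binoculars (15 kg).
All optima have 2 items.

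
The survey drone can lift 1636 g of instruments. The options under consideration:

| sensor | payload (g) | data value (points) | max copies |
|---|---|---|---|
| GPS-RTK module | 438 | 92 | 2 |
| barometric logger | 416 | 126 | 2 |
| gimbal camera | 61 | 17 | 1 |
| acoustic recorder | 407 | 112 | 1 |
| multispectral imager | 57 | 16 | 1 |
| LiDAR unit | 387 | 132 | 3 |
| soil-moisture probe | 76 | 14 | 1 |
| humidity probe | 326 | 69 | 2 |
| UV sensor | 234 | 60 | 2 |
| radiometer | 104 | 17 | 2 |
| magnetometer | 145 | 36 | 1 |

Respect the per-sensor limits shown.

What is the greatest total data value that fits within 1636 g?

Barometric logger + multispectral imager + 3×LiDAR unit uses 1634 of the 1636 g and totals 538.
That's the maximum — no swap from here does better than 538.

538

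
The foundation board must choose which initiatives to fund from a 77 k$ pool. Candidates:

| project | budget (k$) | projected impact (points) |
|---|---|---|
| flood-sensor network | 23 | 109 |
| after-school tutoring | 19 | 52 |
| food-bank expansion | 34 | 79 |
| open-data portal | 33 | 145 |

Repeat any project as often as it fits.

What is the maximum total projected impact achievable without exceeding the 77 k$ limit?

327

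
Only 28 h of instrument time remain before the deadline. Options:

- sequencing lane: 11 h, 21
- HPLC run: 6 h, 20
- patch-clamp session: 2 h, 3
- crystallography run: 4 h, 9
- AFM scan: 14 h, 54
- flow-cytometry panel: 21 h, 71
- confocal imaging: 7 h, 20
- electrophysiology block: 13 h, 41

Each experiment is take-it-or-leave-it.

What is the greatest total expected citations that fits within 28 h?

95

Density check — AFM scan 3.86, flow-cytometry panel 3.38, HPLC run 3.33, electrophysiology block 3.15 are the best per h.
Greedy by ratio would take HPLC run + AFM scan + confocal imaging: 27 h used, total 94.
Replace HPLC run and confocal imaging with electrophysiology block: the trade gains 1 net, giving 95 at 27 h.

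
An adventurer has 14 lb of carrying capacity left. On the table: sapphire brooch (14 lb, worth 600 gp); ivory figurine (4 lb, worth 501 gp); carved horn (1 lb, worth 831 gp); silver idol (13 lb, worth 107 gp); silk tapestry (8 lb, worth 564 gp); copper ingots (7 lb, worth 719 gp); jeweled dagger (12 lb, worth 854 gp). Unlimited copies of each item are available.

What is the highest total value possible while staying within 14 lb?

11634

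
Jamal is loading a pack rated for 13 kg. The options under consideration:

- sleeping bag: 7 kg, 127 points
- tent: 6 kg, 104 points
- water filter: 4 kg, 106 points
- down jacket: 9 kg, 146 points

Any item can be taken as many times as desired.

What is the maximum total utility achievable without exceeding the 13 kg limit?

318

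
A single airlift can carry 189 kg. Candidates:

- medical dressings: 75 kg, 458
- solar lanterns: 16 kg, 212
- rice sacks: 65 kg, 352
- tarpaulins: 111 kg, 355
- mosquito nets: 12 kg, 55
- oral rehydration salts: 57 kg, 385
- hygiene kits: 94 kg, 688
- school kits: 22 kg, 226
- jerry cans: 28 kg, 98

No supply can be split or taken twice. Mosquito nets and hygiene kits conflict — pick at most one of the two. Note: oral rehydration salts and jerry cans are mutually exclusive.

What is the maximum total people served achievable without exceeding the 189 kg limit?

Taking solar lanterns + oral rehydration salts + hygiene kits + school kits: 189 kg used, 1511 in people served.

1511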